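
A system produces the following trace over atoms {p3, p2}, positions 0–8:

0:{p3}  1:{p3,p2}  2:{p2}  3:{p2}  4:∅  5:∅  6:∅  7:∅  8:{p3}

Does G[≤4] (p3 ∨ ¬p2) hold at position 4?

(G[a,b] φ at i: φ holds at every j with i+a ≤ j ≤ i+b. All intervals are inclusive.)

Check (p3 ∨ ¬p2) at every j in [4,8]:
  j=4: true
  j=5: true
  j=6: true
  j=7: true
  j=8: true
All positions satisfy it → formula holds.

True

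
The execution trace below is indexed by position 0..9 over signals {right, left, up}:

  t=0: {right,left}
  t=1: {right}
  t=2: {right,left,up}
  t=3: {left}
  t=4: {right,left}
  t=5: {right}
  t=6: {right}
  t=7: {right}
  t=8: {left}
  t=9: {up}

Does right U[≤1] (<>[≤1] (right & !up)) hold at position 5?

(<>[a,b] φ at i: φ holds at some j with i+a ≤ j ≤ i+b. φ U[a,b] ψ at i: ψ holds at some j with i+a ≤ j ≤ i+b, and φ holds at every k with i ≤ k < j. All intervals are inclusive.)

Yes

Need some j in [5,6] with <>[≤1] (right & !up), and right at every k in [5,j-1].
  j=5: <>[≤1] (right & !up) holds; no prefix to check → satisfied.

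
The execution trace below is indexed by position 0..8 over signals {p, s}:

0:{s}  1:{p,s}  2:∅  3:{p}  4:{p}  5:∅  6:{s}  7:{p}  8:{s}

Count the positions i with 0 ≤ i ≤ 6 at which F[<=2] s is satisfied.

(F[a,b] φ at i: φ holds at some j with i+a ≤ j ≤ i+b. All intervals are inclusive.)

Evaluate at each i in [0,6]:
  i=0: ✓ (witness j=0)
  i=1: ✓ (witness j=1)
  i=2: ✗ (none in [2,4])
  i=3: ✗ (none in [3,5])
  i=4: ✓ (witness j=6)
  i=5: ✓ (witness j=6)
  i=6: ✓ (witness j=6)
Positions where it holds: {0, 1, 4, 5, 6} → 5.

5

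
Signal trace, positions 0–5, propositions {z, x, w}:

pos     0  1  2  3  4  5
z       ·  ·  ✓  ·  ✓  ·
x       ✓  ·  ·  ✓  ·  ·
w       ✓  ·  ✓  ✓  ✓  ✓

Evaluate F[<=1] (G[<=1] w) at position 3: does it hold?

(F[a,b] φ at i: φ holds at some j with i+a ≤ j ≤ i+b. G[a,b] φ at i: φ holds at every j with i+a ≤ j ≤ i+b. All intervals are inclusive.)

Check G[<=1] w at each j in [3,4]:
  j=3: holds on [3,4]
  j=4: holds on [4,5]
Found at j=3 → formula holds.

True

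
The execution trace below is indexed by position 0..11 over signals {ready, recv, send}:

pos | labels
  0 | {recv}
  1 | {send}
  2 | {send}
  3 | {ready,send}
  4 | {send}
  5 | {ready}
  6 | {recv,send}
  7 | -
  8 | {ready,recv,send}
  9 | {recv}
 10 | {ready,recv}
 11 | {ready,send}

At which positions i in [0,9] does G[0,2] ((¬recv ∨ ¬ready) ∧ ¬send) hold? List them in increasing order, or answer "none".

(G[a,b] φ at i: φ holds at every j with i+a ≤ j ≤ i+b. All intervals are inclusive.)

Evaluate at each i in [0,9]:
  i=0: ✗ (fails at j=1)
  i=1: ✗ (fails at j=1)
  i=2: ✗ (fails at j=2)
  i=3: ✗ (fails at j=3)
  i=4: ✗ (fails at j=4)
  i=5: ✗ (fails at j=6)
  i=6: ✗ (fails at j=6)
  i=7: ✗ (fails at j=8)
  i=8: ✗ (fails at j=8)
  i=9: ✗ (fails at j=10)

none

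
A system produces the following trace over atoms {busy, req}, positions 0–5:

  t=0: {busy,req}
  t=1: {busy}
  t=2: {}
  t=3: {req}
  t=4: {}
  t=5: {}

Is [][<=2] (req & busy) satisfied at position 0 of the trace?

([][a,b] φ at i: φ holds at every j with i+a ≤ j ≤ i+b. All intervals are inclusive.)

Does not hold

Check (req & busy) at every j in [0,2]:
  j=0: true
  j=1: false
  j=2: false
Fails at j=1 → formula fails.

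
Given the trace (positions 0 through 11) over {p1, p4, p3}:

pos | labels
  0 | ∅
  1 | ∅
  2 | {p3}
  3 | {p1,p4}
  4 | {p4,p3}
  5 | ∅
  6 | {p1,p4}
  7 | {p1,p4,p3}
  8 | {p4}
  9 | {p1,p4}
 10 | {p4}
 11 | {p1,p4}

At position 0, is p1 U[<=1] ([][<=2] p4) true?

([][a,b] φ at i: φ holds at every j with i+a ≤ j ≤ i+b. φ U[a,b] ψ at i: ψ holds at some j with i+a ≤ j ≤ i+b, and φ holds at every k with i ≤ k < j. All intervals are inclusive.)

Need some j in [0,1] with [][<=2] p4, and p1 at every k in [0,j-1].
  j=0: [][<=2] p4 — fails at 0.
  j=1: [][<=2] p4 — fails at 1.
No j in the window works → until fails.

Does not hold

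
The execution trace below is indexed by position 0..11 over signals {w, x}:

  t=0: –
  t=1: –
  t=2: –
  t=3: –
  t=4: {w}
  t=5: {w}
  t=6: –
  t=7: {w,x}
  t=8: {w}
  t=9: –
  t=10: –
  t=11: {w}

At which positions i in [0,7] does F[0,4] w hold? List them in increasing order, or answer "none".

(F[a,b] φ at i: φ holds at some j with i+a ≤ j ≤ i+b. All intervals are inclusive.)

0, 1, 2, 3, 4, 5, 6, 7

Evaluate at each i in [0,7]:
  i=0: ✓ (witness j=4)
  i=1: ✓ (witness j=4)
  i=2: ✓ (witness j=4)
  i=3: ✓ (witness j=4)
  i=4: ✓ (witness j=4)
  i=5: ✓ (witness j=5)
  i=6: ✓ (witness j=7)
  i=7: ✓ (witness j=7)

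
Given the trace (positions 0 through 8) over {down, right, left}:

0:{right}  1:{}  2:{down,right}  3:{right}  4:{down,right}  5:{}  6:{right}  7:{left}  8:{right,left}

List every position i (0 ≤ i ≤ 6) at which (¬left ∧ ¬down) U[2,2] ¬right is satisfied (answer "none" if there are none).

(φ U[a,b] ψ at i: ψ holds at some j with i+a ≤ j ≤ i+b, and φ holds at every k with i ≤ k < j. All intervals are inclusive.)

5

Evaluate at each i in [0,6]:
  i=0: ✗ (no rhs in [2,2])
  i=1: ✗ (no rhs in [3,3])
  i=2: ✗ (no rhs in [4,4])
  i=3: ✗ (lhs fails at k=4 before rhs at j=5)
  i=4: ✗ (no rhs in [6,6])
  i=5: ✓ (rhs at j=7; lhs holds on [5,6])
  i=6: ✗ (no rhs in [8,8])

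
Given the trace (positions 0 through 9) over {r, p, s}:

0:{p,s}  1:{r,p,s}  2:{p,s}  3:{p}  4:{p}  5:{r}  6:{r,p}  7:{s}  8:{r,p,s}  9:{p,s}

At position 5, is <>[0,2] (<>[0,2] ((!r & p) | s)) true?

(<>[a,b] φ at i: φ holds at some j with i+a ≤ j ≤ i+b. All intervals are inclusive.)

Check <>[0,2] ((!r & p) | s) at each j in [5,7]:
  j=5: holds (witness at 7)
  j=6: holds (witness at 7)
  j=7: holds (witness at 7)
Found at j=5 → formula holds.

True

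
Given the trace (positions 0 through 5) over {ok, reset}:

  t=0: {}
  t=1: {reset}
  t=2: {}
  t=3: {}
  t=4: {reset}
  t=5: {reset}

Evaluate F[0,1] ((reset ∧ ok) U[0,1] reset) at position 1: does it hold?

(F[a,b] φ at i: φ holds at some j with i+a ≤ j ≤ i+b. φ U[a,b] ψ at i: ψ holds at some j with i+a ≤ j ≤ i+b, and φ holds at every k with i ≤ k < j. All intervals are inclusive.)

Check ((reset ∧ ok) U[0,1] reset) at each j in [1,2]:
  j=1: holds
  j=2: fails
Found at j=1 → formula holds.

True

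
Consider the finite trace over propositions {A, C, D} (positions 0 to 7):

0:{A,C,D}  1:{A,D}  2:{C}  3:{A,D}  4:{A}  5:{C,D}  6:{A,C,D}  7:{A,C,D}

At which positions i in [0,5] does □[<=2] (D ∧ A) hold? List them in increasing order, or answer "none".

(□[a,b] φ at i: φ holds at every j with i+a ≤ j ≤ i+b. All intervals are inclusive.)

none

Evaluate at each i in [0,5]:
  i=0: ✗ (fails at j=2)
  i=1: ✗ (fails at j=2)
  i=2: ✗ (fails at j=2)
  i=3: ✗ (fails at j=4)
  i=4: ✗ (fails at j=4)
  i=5: ✗ (fails at j=5)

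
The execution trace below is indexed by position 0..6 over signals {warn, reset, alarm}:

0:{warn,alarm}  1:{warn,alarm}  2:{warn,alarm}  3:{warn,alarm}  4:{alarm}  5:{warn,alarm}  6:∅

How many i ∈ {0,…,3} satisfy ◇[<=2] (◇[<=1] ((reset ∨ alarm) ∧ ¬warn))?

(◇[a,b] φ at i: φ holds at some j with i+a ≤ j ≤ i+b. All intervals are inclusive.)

3

Evaluate at each i in [0,3]:
  i=0: ✗ (none in [0,2])
  i=1: ✓ (witness j=3)
  i=2: ✓ (witness j=3)
  i=3: ✓ (witness j=3)
Positions where it holds: {1, 2, 3} → 3.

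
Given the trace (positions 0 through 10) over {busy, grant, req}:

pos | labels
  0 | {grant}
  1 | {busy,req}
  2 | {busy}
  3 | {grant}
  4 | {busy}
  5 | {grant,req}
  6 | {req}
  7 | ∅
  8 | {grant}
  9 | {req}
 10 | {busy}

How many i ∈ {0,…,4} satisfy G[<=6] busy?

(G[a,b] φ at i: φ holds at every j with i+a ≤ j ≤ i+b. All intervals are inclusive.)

Evaluate at each i in [0,4]:
  i=0: ✗ (fails at j=0)
  i=1: ✗ (fails at j=3)
  i=2: ✗ (fails at j=3)
  i=3: ✗ (fails at j=3)
  i=4: ✗ (fails at j=5)
Positions where it holds: {} → 0.

0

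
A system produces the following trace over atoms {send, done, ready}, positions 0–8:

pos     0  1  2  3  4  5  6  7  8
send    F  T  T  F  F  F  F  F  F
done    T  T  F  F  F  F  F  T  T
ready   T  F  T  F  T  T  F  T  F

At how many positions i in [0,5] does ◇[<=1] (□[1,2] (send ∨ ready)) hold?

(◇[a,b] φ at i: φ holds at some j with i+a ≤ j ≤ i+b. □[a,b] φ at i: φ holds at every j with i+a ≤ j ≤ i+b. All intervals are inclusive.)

3

Evaluate at each i in [0,5]:
  i=0: ✓ (witness j=0)
  i=1: ✗ (none in [1,2])
  i=2: ✓ (witness j=3)
  i=3: ✓ (witness j=3)
  i=4: ✗ (none in [4,5])
  i=5: ✗ (none in [5,6])
Positions where it holds: {0, 2, 3} → 3.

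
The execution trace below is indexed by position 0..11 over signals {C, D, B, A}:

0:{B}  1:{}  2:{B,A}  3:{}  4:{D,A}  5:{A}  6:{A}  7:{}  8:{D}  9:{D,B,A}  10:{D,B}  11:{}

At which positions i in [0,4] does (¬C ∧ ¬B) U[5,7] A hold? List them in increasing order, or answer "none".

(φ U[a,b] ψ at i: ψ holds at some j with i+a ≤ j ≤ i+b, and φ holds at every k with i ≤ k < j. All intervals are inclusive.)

3, 4

Evaluate at each i in [0,4]:
  i=0: ✗ (lhs fails at k=0 before rhs at j=5)
  i=1: ✗ (lhs fails at k=2 before rhs at j=6)
  i=2: ✗ (lhs fails at k=2 before rhs at j=9)
  i=3: ✓ (rhs at j=9; lhs holds on [3,8])
  i=4: ✓ (rhs at j=9; lhs holds on [4,8])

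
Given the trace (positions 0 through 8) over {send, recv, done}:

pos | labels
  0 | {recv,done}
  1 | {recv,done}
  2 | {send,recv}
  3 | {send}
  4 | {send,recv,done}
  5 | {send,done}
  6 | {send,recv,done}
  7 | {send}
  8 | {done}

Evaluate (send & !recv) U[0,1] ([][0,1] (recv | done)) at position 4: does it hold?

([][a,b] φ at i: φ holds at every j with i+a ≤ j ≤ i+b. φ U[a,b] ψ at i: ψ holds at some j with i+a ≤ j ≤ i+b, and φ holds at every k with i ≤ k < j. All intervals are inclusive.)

Holds

Need some j in [4,5] with [][0,1] (recv | done), and (send & !recv) at every k in [4,j-1].
  j=4: [][0,1] (recv | done) holds; no prefix to check → satisfied.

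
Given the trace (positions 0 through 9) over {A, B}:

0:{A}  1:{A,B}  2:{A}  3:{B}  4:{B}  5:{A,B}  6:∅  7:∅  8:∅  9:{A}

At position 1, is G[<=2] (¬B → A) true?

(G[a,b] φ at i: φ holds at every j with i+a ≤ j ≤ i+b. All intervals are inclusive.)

Check (¬B → A) at every j in [1,3]:
  j=1: antecedent false → ✓
  j=2: antecedent true; consequent true → ✓
  j=3: antecedent false → ✓
All positions satisfy it → formula holds.

True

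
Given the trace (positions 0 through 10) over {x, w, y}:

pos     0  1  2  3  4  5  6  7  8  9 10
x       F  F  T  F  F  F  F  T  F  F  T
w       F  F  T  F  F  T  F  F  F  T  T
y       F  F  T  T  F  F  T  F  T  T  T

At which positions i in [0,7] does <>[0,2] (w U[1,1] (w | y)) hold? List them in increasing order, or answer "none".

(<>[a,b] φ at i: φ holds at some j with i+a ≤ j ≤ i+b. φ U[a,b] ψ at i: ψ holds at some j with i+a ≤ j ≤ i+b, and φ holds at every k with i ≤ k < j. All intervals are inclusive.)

0, 1, 2, 3, 4, 5, 7

Evaluate at each i in [0,7]:
  i=0: ✓ (witness j=2)
  i=1: ✓ (witness j=2)
  i=2: ✓ (witness j=2)
  i=3: ✓ (witness j=5)
  i=4: ✓ (witness j=5)
  i=5: ✓ (witness j=5)
  i=6: ✗ (none in [6,8])
  i=7: ✓ (witness j=9)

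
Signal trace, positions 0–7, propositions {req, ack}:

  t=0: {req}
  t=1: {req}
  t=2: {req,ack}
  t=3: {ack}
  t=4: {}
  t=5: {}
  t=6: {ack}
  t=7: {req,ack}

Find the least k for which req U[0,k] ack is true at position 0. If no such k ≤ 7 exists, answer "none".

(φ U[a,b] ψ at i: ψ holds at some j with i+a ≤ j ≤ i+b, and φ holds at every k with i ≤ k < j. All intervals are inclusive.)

2

Need earliest j ≥ 0 with ack, and req at every k in [0,j-1].
  j=0: rhs fails.
  j=1: rhs fails.
  j=2: rhs holds; lhs holds on [0,1]. k = 2.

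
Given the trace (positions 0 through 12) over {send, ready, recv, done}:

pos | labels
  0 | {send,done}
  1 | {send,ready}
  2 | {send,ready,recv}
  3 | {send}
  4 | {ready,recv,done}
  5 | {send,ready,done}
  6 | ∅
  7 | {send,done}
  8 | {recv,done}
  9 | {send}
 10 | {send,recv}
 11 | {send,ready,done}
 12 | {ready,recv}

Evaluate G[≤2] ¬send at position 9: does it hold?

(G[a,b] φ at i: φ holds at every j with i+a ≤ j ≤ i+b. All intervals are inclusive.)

Check ¬send at every j in [9,11]:
  j=9: false
  j=10: false
  j=11: false
Fails at j=9 → formula fails.

Does not hold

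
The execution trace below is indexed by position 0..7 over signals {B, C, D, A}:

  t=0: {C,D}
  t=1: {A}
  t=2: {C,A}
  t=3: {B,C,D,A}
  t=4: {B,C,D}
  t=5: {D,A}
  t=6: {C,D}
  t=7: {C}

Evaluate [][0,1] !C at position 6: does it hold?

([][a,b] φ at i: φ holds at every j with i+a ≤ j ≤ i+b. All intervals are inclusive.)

No

Check !C at every j in [6,7]:
  j=6: false
  j=7: false
Fails at j=6 → formula fails.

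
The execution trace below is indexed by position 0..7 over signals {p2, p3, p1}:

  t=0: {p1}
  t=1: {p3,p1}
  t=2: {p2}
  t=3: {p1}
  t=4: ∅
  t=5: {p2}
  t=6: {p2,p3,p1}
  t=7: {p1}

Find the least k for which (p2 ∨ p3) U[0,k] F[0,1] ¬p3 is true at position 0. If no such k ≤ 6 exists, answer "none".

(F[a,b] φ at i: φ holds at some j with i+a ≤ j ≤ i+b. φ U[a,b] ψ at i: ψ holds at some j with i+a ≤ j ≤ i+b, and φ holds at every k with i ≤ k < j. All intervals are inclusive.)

0

Need earliest j ≥ 0 with F[0,1] ¬p3, and (p2 ∨ p3) at every k in [0,j-1].
  j=0: rhs holds (empty prefix). k = 0.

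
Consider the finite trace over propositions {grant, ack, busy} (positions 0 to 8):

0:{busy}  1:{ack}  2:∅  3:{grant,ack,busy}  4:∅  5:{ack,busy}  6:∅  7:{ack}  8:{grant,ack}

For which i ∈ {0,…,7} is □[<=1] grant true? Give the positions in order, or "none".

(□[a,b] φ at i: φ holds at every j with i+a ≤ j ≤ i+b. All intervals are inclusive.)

Evaluate at each i in [0,7]:
  i=0: ✗ (fails at j=0)
  i=1: ✗ (fails at j=1)
  i=2: ✗ (fails at j=2)
  i=3: ✗ (fails at j=4)
  i=4: ✗ (fails at j=4)
  i=5: ✗ (fails at j=5)
  i=6: ✗ (fails at j=6)
  i=7: ✗ (fails at j=7)

none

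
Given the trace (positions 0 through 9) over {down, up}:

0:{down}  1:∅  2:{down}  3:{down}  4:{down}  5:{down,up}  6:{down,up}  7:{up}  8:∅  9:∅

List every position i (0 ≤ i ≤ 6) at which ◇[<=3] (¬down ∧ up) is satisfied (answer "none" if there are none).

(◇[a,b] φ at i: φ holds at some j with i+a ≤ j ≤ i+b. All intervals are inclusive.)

4, 5, 6

Evaluate at each i in [0,6]:
  i=0: ✗ (none in [0,3])
  i=1: ✗ (none in [1,4])
  i=2: ✗ (none in [2,5])
  i=3: ✗ (none in [3,6])
  i=4: ✓ (witness j=7)
  i=5: ✓ (witness j=7)
  i=6: ✓ (witness j=7)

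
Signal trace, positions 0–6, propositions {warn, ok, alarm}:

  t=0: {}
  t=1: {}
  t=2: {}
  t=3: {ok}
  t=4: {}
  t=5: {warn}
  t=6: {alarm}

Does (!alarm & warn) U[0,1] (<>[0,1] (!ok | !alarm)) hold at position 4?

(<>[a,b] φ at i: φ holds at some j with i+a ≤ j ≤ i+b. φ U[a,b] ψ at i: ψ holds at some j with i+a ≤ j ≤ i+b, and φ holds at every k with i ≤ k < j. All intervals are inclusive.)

Yes

Need some j in [4,5] with <>[0,1] (!ok | !alarm), and (!alarm & warn) at every k in [4,j-1].
  j=4: <>[0,1] (!ok | !alarm) holds; no prefix to check → satisfied.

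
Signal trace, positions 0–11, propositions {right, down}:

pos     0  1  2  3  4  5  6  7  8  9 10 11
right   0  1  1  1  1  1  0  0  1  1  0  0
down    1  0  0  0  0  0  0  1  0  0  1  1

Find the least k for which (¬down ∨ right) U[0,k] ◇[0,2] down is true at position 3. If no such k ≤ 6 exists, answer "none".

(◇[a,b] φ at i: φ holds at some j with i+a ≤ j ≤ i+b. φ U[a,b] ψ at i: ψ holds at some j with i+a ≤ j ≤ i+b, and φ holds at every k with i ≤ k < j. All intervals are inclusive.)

2

Need earliest j ≥ 3 with ◇[0,2] down, and (¬down ∨ right) at every k in [3,j-1].
  j=3: rhs fails.
  j=4: rhs fails.
  j=5: rhs holds; lhs holds on [3,4]. k = 2.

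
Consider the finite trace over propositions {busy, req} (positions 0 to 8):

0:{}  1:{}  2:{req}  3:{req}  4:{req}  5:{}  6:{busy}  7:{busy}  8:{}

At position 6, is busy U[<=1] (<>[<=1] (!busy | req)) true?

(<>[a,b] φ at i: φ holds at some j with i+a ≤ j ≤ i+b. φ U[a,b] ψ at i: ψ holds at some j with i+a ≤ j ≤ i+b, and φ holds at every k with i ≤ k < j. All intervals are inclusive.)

Yes

Need some j in [6,7] with <>[<=1] (!busy | req), and busy at every k in [6,j-1].
  j=6: <>[<=1] (!busy | req) — fails (none in [6,7]).
  j=7: <>[<=1] (!busy | req) holds; busy holds at every k in [6,6] → satisfied.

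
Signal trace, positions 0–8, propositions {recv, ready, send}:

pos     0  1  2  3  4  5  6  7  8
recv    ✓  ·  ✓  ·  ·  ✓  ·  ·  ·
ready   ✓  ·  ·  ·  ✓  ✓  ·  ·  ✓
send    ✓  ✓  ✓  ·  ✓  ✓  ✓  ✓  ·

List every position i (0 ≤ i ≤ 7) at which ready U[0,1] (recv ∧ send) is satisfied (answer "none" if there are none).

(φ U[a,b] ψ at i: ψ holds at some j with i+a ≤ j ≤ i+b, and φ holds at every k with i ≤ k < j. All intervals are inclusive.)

Evaluate at each i in [0,7]:
  i=0: ✓ (rhs at j=0)
  i=1: ✗ (lhs fails at k=1 before rhs at j=2)
  i=2: ✓ (rhs at j=2)
  i=3: ✗ (no rhs in [3,4])
  i=4: ✓ (rhs at j=5; lhs holds on [4,4])
  i=5: ✓ (rhs at j=5)
  i=6: ✗ (no rhs in [6,7])
  i=7: ✗ (no rhs in [7,8])

0, 2, 4, 5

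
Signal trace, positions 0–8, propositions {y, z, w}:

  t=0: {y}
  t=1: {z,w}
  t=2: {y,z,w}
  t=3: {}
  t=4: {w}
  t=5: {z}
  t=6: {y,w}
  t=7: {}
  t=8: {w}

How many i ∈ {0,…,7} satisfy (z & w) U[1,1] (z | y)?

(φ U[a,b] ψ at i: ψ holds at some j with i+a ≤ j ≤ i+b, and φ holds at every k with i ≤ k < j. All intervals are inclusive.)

1

Evaluate at each i in [0,7]:
  i=0: ✗ (lhs fails at k=0 before rhs at j=1)
  i=1: ✓ (rhs at j=2; lhs holds on [1,1])
  i=2: ✗ (no rhs in [3,3])
  i=3: ✗ (no rhs in [4,4])
  i=4: ✗ (lhs fails at k=4 before rhs at j=5)
  i=5: ✗ (lhs fails at k=5 before rhs at j=6)
  i=6: ✗ (no rhs in [7,7])
  i=7: ✗ (no rhs in [8,8])
Positions where it holds: {1} → 1.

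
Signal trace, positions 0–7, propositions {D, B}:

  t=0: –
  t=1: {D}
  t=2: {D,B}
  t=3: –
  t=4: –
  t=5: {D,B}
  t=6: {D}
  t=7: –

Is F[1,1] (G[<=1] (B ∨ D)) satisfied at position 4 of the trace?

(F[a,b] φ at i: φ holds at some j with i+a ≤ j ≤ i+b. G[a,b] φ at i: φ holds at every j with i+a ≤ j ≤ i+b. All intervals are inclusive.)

Check G[<=1] (B ∨ D) at each j in [5,5]:
  j=5: holds on [5,6]
Found at j=5 → formula holds.

Holds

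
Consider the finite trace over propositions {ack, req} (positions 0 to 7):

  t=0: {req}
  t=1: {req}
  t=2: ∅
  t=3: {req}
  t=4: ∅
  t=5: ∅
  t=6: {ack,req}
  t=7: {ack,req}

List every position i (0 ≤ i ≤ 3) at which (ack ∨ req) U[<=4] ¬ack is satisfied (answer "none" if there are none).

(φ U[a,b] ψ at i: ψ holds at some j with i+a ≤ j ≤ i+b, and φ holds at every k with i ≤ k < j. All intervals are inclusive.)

Evaluate at each i in [0,3]:
  i=0: ✓ (rhs at j=0)
  i=1: ✓ (rhs at j=1)
  i=2: ✓ (rhs at j=2)
  i=3: ✓ (rhs at j=3)

0, 1, 2, 3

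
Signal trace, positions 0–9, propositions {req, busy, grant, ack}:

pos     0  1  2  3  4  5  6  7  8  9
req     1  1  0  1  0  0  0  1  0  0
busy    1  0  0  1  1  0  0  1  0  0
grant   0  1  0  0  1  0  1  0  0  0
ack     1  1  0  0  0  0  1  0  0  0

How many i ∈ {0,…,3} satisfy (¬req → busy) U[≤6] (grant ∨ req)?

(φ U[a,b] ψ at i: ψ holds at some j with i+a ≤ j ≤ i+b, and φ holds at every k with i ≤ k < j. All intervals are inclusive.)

Evaluate at each i in [0,3]:
  i=0: ✓ (rhs at j=0)
  i=1: ✓ (rhs at j=1)
  i=2: ✗ (lhs fails at k=2 before rhs at j=3)
  i=3: ✓ (rhs at j=3)
Positions where it holds: {0, 1, 3} → 3.

3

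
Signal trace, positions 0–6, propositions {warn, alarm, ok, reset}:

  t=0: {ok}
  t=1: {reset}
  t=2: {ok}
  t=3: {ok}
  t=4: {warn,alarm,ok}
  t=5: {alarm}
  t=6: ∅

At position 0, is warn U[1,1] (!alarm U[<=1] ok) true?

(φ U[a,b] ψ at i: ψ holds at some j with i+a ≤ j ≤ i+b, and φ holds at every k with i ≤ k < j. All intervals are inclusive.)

False

Need some j in [1,1] with (!alarm U[<=1] ok), and warn at every k in [0,j-1].
  j=1: (!alarm U[<=1] ok) holds, but warn fails at k=0 → not this j.
No j in the window works → until fails.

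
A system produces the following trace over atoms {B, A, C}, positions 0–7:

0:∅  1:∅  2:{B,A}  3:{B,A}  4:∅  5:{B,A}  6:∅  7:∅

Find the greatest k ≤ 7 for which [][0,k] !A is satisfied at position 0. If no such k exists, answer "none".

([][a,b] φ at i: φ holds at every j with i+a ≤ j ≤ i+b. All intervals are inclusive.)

!A must hold from j=0 onward; find where it first fails.
  j=0: holds
  j=1: holds
  j=2: fails
Holds on [0,1], so largest k = 1.

1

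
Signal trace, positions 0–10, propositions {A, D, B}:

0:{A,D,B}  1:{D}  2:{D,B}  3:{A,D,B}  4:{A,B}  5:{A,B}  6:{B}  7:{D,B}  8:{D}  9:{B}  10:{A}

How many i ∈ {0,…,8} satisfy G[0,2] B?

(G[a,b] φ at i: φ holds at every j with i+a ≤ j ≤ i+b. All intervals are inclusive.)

4

Evaluate at each i in [0,8]:
  i=0: ✗ (fails at j=1)
  i=1: ✗ (fails at j=1)
  i=2: ✓ (all of [2,4])
  i=3: ✓ (all of [3,5])
  i=4: ✓ (all of [4,6])
  i=5: ✓ (all of [5,7])
  i=6: ✗ (fails at j=8)
  i=7: ✗ (fails at j=8)
  i=8: ✗ (fails at j=8)
Positions where it holds: {2, 3, 4, 5} → 4.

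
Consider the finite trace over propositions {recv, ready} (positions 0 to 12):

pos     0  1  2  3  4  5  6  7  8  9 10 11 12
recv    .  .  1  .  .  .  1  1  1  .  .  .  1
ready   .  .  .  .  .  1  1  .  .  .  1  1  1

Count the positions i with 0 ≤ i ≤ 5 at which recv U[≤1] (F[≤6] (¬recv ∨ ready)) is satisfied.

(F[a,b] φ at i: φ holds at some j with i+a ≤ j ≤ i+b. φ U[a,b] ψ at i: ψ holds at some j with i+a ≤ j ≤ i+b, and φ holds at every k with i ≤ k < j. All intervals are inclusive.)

Evaluate at each i in [0,5]:
  i=0: ✓ (rhs at j=0)
  i=1: ✓ (rhs at j=1)
  i=2: ✓ (rhs at j=2)
  i=3: ✓ (rhs at j=3)
  i=4: ✓ (rhs at j=4)
  i=5: ✓ (rhs at j=5)
Positions where it holds: {0, 1, 2, 3, 4, 5} → 6.

6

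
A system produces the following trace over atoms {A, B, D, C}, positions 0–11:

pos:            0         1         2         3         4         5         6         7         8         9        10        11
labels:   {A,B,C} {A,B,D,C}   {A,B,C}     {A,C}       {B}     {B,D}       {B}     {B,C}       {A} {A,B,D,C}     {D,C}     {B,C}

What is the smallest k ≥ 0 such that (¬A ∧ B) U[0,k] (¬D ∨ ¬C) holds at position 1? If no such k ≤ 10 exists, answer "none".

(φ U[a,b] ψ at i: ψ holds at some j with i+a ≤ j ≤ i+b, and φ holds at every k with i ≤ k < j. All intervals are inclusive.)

Need earliest j ≥ 1 with (¬D ∨ ¬C), and (¬A ∧ B) at every k in [1,j-1].
  j=1: rhs fails.
  j=2: rhs holds but lhs fails at k=1.
  j=3: rhs holds but lhs fails at k=1.
  j=4: rhs holds but lhs fails at k=1.
  j=5: rhs holds but lhs fails at k=1.
  j=6: rhs holds but lhs fails at k=1.
  j=7: rhs holds but lhs fails at k=1.
  j=8: rhs holds but lhs fails at k=1.
  j=9: rhs fails.
  j=10: rhs fails.
  j=11: rhs holds but lhs fails at k=1.
No witness within the range → none.

none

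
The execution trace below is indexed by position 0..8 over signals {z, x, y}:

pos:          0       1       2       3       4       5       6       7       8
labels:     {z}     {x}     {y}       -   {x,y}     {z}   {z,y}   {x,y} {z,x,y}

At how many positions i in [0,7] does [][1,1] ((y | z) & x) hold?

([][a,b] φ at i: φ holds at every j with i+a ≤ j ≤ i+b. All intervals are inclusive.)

3

Evaluate at each i in [0,7]:
  i=0: ✗ (fails at j=1)
  i=1: ✗ (fails at j=2)
  i=2: ✗ (fails at j=3)
  i=3: ✓ (all of [4,4])
  i=4: ✗ (fails at j=5)
  i=5: ✗ (fails at j=6)
  i=6: ✓ (all of [7,7])
  i=7: ✓ (all of [8,8])
Positions where it holds: {3, 6, 7} → 3.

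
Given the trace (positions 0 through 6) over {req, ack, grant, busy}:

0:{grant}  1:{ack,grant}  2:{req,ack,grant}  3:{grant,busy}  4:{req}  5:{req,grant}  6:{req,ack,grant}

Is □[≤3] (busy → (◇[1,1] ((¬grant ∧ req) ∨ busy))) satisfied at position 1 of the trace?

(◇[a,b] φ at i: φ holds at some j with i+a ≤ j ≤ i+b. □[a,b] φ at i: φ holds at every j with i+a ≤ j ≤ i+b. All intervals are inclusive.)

True

Check (busy → (◇[1,1] ((¬grant ∧ req) ∨ busy))) at every j in [1,4]:
  j=1: antecedent false → ✓
  j=2: antecedent false → ✓
  j=3: antecedent true; consequent holds (witness at 4) → ✓
  j=4: antecedent false → ✓
All positions satisfy it → formula holds.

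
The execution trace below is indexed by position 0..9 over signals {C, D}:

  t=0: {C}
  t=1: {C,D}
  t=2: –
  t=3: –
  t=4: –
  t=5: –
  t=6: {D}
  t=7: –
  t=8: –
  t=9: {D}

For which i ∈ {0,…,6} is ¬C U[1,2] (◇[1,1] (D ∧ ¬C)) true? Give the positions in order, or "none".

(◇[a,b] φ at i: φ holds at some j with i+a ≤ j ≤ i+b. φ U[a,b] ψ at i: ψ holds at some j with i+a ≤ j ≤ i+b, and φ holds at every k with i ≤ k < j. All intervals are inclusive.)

3, 4, 6

Evaluate at each i in [0,6]:
  i=0: ✗ (no rhs in [1,2])
  i=1: ✗ (no rhs in [2,3])
  i=2: ✗ (no rhs in [3,4])
  i=3: ✓ (rhs at j=5; lhs holds on [3,4])
  i=4: ✓ (rhs at j=5; lhs holds on [4,4])
  i=5: ✗ (no rhs in [6,7])
  i=6: ✓ (rhs at j=8; lhs holds on [6,7])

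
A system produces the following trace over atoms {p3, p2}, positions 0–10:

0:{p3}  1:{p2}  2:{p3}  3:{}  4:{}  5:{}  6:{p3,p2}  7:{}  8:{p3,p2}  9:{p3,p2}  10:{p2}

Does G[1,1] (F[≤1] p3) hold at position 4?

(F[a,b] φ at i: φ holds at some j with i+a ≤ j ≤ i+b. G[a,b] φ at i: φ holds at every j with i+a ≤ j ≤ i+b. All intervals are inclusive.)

Holds

Check F[≤1] p3 at every j in [5,5]:
  j=5: holds (witness at 6)
All positions satisfy it → formula holds.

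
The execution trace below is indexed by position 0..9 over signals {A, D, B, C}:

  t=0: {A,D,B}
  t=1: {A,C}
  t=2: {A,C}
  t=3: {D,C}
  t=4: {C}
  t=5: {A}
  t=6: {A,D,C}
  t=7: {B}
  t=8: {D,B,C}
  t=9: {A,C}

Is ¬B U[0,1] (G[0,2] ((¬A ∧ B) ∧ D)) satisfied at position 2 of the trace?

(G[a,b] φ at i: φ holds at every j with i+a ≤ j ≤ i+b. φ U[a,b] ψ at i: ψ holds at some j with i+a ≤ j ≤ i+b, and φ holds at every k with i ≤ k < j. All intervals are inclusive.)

Need some j in [2,3] with G[0,2] ((¬A ∧ B) ∧ D), and ¬B at every k in [2,j-1].
  j=2: G[0,2] ((¬A ∧ B) ∧ D) — fails at 2.
  j=3: G[0,2] ((¬A ∧ B) ∧ D) — fails at 3.
No j in the window works → until fails.

Does not hold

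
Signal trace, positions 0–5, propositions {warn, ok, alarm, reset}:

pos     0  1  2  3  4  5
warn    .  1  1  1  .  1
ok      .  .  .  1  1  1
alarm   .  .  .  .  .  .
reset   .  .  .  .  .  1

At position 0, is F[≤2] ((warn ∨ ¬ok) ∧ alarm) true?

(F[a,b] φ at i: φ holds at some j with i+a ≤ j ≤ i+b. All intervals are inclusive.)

False

Check ((warn ∨ ¬ok) ∧ alarm) at each j in [0,2]:
  j=0: false
  j=1: false
  j=2: false
No position in the window satisfies it → formula fails.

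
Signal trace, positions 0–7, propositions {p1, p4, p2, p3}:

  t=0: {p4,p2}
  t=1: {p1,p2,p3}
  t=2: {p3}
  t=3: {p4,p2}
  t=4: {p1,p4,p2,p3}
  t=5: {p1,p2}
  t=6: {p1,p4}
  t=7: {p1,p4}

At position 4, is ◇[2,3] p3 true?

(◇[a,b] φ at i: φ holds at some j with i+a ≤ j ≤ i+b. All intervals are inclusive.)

Does not hold

Check p3 at each j in [6,7]:
  j=6: false
  j=7: false
No position in the window satisfies it → formula fails.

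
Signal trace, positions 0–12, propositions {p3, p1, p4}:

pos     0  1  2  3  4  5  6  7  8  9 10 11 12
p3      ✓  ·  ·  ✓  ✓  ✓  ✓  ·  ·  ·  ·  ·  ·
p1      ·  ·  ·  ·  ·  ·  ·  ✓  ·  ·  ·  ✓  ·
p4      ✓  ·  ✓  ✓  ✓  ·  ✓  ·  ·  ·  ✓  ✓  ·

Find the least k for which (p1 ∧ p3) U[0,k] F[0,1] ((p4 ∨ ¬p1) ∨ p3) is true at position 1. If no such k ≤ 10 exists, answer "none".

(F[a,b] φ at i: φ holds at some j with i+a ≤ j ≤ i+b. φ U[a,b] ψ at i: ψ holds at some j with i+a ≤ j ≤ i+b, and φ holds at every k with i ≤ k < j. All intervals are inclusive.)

Need earliest j ≥ 1 with F[0,1] ((p4 ∨ ¬p1) ∨ p3), and (p1 ∧ p3) at every k in [1,j-1].
  j=1: rhs holds (empty prefix). k = 0.

0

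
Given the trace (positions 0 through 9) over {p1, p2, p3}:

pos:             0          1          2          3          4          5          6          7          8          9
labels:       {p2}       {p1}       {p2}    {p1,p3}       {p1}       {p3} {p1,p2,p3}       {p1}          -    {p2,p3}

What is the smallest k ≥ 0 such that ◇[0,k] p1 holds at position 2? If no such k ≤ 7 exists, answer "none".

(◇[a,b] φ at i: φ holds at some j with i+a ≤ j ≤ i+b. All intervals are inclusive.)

1

Scan j = 2,3,… for p1:
  j=2: fails
  j=3: holds
First hit at j=3, so smallest k = 3-2 = 1.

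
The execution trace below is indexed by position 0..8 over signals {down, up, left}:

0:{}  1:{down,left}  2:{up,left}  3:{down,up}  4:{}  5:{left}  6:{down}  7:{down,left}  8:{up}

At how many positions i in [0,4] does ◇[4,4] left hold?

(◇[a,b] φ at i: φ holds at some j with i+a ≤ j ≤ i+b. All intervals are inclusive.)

Evaluate at each i in [0,4]:
  i=0: ✗ (none in [4,4])
  i=1: ✓ (witness j=5)
  i=2: ✗ (none in [6,6])
  i=3: ✓ (witness j=7)
  i=4: ✗ (none in [8,8])
Positions where it holds: {1, 3} → 2.

2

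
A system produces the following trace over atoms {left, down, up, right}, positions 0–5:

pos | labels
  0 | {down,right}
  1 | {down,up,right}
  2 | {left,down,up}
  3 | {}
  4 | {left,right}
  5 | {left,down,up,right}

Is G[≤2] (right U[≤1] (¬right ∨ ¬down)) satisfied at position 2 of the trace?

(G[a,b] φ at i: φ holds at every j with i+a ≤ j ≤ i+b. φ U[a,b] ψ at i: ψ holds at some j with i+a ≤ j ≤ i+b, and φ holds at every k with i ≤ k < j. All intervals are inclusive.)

True

Check (right U[≤1] (¬right ∨ ¬down)) at every j in [2,4]:
  j=2: holds
  j=3: holds
  j=4: holds
All positions satisfy it → formula holds.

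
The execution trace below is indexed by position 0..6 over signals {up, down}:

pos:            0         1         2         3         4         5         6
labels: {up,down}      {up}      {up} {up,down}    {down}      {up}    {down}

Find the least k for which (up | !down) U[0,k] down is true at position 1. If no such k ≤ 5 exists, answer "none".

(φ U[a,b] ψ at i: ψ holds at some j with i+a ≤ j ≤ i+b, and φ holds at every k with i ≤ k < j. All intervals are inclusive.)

Need earliest j ≥ 1 with down, and (up | !down) at every k in [1,j-1].
  j=1: rhs fails.
  j=2: rhs fails.
  j=3: rhs holds; lhs holds on [1,2]. k = 2.

2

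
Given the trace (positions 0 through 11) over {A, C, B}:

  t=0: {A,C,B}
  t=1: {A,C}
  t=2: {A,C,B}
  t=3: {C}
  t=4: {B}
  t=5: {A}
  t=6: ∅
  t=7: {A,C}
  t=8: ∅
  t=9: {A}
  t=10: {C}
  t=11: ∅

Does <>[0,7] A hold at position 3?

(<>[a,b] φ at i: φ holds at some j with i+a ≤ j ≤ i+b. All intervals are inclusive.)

True

Check A at each j in [3,10]:
  j=3: false
  j=4: false
  j=5: true
  j=6: false
  j=7: true
  j=8: false
  j=9: true
  j=10: false
Found at j=5 → formula holds.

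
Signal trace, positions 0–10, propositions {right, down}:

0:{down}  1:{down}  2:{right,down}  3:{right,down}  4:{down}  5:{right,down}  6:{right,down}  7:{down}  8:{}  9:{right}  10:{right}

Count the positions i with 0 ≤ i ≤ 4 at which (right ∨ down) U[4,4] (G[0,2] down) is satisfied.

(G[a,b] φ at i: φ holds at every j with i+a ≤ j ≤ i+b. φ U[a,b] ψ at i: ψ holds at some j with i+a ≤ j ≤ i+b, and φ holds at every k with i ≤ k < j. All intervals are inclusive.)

Evaluate at each i in [0,4]:
  i=0: ✓ (rhs at j=4; lhs holds on [0,3])
  i=1: ✓ (rhs at j=5; lhs holds on [1,4])
  i=2: ✗ (no rhs in [6,6])
  i=3: ✗ (no rhs in [7,7])
  i=4: ✗ (no rhs in [8,8])
Positions where it holds: {0, 1} → 2.

2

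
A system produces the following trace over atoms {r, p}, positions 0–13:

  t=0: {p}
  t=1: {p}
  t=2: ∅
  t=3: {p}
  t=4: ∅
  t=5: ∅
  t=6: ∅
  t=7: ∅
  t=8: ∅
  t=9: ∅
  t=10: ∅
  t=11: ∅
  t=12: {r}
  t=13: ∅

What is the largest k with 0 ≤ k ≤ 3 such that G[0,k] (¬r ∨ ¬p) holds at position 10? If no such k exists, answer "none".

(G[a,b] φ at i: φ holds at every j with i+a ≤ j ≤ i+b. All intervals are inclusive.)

3

(¬r ∨ ¬p) must hold from j=10 onward; find where it first fails.
  j=10: holds
  j=11: holds
  j=12: holds
  j=13: holds
Holds through j=13; largest k = 3.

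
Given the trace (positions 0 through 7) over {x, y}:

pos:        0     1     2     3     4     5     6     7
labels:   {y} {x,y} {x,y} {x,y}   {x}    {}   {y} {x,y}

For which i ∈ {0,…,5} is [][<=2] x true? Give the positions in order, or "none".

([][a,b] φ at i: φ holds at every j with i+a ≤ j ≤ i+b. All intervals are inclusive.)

1, 2

Evaluate at each i in [0,5]:
  i=0: ✗ (fails at j=0)
  i=1: ✓ (all of [1,3])
  i=2: ✓ (all of [2,4])
  i=3: ✗ (fails at j=5)
  i=4: ✗ (fails at j=5)
  i=5: ✗ (fails at j=5)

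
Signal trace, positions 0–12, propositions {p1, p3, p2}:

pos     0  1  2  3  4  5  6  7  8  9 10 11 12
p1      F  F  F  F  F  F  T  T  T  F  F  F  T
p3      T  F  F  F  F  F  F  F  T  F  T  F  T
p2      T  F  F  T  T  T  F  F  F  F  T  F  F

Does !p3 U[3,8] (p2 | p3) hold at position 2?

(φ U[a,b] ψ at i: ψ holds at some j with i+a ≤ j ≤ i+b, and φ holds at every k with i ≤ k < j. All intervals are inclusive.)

Need some j in [5,10] with (p2 | p3), and !p3 at every k in [2,j-1].
  j=5: (p2 | p3) holds; !p3 holds at every k in [2,4] → satisfied.

True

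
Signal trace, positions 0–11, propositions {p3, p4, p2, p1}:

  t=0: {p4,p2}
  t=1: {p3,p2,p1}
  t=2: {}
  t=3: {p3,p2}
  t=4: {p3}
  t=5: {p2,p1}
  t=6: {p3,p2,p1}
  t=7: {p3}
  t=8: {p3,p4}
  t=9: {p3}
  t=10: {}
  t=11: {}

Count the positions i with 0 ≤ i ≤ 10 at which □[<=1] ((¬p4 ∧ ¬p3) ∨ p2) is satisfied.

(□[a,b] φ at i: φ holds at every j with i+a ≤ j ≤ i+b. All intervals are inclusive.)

Evaluate at each i in [0,10]:
  i=0: ✓ (all of [0,1])
  i=1: ✓ (all of [1,2])
  i=2: ✓ (all of [2,3])
  i=3: ✗ (fails at j=4)
  i=4: ✗ (fails at j=4)
  i=5: ✓ (all of [5,6])
  i=6: ✗ (fails at j=7)
  i=7: ✗ (fails at j=7)
  i=8: ✗ (fails at j=8)
  i=9: ✗ (fails at j=9)
  i=10: ✓ (all of [10,11])
Positions where it holds: {0, 1, 2, 5, 10} → 5.

5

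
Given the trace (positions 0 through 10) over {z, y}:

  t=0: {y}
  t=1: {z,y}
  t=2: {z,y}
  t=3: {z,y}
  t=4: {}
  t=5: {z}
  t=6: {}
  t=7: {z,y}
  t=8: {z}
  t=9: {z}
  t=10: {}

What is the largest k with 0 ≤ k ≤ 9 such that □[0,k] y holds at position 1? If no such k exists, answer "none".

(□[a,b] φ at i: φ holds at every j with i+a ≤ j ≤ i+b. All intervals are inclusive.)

y must hold from j=1 onward; find where it first fails.
  j=1: holds
  j=2: holds
  j=3: holds
  j=4: fails
Holds on [1,3], so largest k = 2.

2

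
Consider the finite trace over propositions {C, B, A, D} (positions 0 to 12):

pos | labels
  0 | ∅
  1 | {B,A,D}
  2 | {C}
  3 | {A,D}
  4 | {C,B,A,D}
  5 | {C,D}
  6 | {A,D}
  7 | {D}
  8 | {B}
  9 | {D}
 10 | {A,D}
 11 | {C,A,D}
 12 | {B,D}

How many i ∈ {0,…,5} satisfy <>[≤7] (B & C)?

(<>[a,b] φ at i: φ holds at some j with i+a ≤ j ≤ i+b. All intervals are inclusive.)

Evaluate at each i in [0,5]:
  i=0: ✓ (witness j=4)
  i=1: ✓ (witness j=4)
  i=2: ✓ (witness j=4)
  i=3: ✓ (witness j=4)
  i=4: ✓ (witness j=4)
  i=5: ✗ (none in [5,12])
Positions where it holds: {0, 1, 2, 3, 4} → 5.

5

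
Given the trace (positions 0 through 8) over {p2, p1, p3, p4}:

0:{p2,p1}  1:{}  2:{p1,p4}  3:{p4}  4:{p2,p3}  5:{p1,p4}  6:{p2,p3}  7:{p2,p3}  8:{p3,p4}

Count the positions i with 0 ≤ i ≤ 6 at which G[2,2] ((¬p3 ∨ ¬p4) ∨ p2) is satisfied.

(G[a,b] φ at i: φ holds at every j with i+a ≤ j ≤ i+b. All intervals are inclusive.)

Evaluate at each i in [0,6]:
  i=0: ✓ (all of [2,2])
  i=1: ✓ (all of [3,3])
  i=2: ✓ (all of [4,4])
  i=3: ✓ (all of [5,5])
  i=4: ✓ (all of [6,6])
  i=5: ✓ (all of [7,7])
  i=6: ✗ (fails at j=8)
Positions where it holds: {0, 1, 2, 3, 4, 5} → 6.

6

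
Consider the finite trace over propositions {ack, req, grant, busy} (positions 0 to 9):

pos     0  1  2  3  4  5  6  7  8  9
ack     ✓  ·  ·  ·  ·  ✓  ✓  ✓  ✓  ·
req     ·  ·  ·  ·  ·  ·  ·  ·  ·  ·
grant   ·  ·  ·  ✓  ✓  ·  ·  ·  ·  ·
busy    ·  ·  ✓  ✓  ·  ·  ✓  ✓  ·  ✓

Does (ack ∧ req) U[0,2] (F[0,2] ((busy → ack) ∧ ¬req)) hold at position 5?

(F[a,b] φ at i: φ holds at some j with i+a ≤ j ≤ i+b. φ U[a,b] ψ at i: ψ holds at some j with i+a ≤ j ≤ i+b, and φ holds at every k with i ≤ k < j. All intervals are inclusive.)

Need some j in [5,7] with F[0,2] ((busy → ack) ∧ ¬req), and (ack ∧ req) at every k in [5,j-1].
  j=5: F[0,2] ((busy → ack) ∧ ¬req) holds; no prefix to check → satisfied.

Yes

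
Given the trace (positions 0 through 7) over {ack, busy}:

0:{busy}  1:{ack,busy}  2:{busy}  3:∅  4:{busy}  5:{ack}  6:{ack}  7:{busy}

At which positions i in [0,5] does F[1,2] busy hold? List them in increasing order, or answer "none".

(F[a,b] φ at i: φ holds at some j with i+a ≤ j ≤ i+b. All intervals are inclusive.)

Evaluate at each i in [0,5]:
  i=0: ✓ (witness j=1)
  i=1: ✓ (witness j=2)
  i=2: ✓ (witness j=4)
  i=3: ✓ (witness j=4)
  i=4: ✗ (none in [5,6])
  i=5: ✓ (witness j=7)

0, 1, 2, 3, 5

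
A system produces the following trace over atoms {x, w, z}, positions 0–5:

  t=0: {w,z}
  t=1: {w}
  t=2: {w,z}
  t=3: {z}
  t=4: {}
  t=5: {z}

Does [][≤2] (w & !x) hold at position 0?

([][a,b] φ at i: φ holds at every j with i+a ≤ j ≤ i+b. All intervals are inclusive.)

True

Check (w & !x) at every j in [0,2]:
  j=0: true
  j=1: true
  j=2: true
All positions satisfy it → formula holds.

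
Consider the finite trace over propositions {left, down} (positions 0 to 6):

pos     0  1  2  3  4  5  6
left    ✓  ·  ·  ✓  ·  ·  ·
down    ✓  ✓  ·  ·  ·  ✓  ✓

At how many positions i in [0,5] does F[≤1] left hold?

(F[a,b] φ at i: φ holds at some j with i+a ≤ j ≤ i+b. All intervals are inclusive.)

Evaluate at each i in [0,5]:
  i=0: ✓ (witness j=0)
  i=1: ✗ (none in [1,2])
  i=2: ✓ (witness j=3)
  i=3: ✓ (witness j=3)
  i=4: ✗ (none in [4,5])
  i=5: ✗ (none in [5,6])
Positions where it holds: {0, 2, 3} → 3.

3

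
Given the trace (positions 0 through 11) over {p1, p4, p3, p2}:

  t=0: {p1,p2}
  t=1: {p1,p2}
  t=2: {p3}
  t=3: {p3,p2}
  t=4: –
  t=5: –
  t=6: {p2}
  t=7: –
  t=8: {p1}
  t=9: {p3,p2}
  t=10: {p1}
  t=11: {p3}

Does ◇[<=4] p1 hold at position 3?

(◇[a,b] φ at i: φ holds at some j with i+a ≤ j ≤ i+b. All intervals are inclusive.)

Check p1 at each j in [3,7]:
  j=3: false
  j=4: false
  j=5: false
  j=6: false
  j=7: false
No position in the window satisfies it → formula fails.

False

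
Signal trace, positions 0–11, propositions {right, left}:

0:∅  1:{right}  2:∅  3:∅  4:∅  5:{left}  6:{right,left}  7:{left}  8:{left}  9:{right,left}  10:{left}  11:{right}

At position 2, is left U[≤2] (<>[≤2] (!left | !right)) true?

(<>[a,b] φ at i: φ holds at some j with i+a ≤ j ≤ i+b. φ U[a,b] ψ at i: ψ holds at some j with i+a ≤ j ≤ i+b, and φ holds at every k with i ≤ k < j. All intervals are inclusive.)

Need some j in [2,4] with <>[≤2] (!left | !right), and left at every k in [2,j-1].
  j=2: <>[≤2] (!left | !right) holds; no prefix to check → satisfied.

Yes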